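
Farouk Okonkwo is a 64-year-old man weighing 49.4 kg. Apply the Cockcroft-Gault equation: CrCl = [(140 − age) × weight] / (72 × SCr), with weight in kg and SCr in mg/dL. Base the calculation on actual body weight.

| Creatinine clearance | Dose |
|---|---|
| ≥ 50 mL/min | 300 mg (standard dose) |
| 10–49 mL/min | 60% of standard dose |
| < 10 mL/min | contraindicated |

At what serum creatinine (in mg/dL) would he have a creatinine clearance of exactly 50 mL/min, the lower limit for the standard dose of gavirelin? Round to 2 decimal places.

Standard dose requires CrCl ≥ 50 mL/min.
Set (140 − 64) × 49.4 / (72 × SCr) = 50
SCr = (140 − 64) × 49.4 / (72 × 50) = 1.043 mg/dL

1.04 mg/dL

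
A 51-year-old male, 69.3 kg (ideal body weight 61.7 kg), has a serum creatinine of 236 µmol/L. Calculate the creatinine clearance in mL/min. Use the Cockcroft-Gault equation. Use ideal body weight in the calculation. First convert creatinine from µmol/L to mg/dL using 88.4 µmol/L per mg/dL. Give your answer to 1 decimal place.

SCr = 236 / 88.4 = 2.67 mg/dL
CrCl = (140 − 51) × 61.7 / (72 × 2.67) = 5491.3 / 192.24 ≈ 28.6 mL/min

28.6 mL/min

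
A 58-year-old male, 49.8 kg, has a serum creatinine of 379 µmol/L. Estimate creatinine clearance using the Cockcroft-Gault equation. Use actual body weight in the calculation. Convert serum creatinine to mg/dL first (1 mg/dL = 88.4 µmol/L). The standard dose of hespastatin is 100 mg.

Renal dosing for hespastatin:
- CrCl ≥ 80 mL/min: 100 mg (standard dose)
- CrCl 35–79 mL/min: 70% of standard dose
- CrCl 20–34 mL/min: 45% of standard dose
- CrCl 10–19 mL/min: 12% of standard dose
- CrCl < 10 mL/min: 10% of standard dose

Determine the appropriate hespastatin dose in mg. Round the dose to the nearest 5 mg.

SCr = 379 / 88.4 = 4.287 mg/dL
CrCl = (140 − 58) × 49.8 / (72 × 4.287) = 4083.6 / 308.66 ≈ 13.2 mL/min
CrCl ≈ 13 mL/min → bracket 10–19 mL/min.
12% of 100 mg = 12 mg → 10 mg

10 mg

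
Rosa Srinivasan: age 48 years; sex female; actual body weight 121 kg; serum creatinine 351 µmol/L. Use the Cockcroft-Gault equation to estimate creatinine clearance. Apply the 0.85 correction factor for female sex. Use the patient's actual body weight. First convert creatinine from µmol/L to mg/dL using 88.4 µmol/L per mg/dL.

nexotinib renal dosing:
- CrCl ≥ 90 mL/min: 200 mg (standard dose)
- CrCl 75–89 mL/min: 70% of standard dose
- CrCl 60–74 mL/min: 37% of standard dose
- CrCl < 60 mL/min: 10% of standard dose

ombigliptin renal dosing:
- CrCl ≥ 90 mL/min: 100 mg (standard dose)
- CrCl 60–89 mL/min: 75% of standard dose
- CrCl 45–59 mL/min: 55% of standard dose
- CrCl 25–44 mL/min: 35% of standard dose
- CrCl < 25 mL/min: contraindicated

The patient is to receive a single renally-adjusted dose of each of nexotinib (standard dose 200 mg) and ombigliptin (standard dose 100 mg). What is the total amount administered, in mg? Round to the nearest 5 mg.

55 mg

SCr = 351 / 88.4 = 3.971 mg/dL
CrCl = (140 − 48) × 121 / (72 × 3.971) × 0.85 = 11132.0 / 285.91 × 0.85 ≈ 33.1 mL/min
CrCl ≈ 33 mL/min.
nexotinib: < 60 mL/min → 10% of 200 mg = 20 mg.
ombigliptin: 25–44 mL/min → 35% of 100 mg = 35 mg.
Total = 20 + 35 = 55 mg.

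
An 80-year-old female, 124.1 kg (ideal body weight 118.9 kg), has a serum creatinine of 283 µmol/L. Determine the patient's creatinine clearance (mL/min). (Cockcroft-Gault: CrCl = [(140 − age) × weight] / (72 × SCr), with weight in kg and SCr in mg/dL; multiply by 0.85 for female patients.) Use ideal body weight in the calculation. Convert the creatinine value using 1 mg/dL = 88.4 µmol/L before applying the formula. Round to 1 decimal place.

SCr = 283 / 88.4 = 3.201 mg/dL
CrCl = (140 − 80) × 118.9 / (72 × 3.201) × 0.85 = 7134.0 / 230.47 × 0.85 ≈ 26.3 mL/min

26.3 mL/min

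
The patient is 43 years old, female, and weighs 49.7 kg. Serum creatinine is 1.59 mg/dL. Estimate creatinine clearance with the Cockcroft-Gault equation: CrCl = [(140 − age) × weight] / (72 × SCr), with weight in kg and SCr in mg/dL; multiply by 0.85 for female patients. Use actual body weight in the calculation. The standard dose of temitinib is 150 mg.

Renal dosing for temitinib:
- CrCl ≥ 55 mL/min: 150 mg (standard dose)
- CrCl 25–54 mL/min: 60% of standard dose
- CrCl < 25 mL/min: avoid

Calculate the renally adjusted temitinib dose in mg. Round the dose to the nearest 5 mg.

CrCl = (140 − 43) × 49.7 / (72 × 1.59) × 0.85 = 4820.9 / 114.48 × 0.85 ≈ 35.8 mL/min
CrCl ≈ 36 mL/min → bracket 25–54 mL/min.
60% of 150 mg = 90 mg

90 mg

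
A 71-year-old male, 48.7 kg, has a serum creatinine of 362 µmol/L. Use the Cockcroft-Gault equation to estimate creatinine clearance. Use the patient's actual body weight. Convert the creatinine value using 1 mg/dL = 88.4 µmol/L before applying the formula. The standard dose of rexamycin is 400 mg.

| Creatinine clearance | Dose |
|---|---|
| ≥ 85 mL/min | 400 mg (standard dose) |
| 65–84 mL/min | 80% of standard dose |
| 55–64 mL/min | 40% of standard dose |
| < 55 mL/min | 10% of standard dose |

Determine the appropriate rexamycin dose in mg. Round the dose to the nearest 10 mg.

SCr = 362 / 88.4 = 4.095 mg/dL
CrCl = (140 − 71) × 48.7 / (72 × 4.095) = 3360.3 / 294.84 ≈ 11.4 mL/min
CrCl ≈ 11 mL/min → bracket < 55 mL/min.
10% of 400 mg = 40 mg

40 mg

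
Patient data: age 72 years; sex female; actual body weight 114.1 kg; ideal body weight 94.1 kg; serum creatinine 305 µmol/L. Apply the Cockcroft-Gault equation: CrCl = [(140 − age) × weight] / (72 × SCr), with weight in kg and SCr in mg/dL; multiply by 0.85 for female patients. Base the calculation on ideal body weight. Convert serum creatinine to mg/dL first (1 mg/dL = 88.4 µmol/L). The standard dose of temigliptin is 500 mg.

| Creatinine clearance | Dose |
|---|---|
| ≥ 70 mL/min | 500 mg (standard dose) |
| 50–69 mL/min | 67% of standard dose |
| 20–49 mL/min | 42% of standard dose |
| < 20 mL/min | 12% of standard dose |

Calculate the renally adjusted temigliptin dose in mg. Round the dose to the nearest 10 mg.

SCr = 305 / 88.4 = 3.45 mg/dL
CrCl = (140 − 72) × 94.1 / (72 × 3.45) × 0.85 = 6398.8 / 248.40 × 0.85 ≈ 21.9 mL/min
CrCl ≈ 22 mL/min → bracket 20–49 mL/min.
42% of 500 mg = 210 mg

210 mg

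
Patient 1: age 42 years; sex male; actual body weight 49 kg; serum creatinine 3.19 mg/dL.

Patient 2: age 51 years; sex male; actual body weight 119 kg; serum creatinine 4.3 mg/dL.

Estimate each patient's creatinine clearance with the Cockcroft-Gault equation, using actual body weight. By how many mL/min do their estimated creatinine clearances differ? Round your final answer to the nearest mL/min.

Patient 1: CrCl = (140 − 42) × 49 / (72 × 3.19) = 4802.0 / 229.68 ≈ 20.9 mL/min
Patient 2: CrCl = (140 − 51) × 119 / (72 × 4.3) = 10591.0 / 309.60 ≈ 34.2 mL/min
|20.9 − 34.2| = 13.3 mL/min

13 mL/min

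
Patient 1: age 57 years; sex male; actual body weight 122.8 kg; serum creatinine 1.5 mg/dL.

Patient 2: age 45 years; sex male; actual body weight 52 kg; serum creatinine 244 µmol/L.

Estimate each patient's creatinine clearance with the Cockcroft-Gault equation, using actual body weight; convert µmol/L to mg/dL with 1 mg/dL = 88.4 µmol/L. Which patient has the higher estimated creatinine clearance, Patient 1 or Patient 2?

Patient 1: CrCl = (140 − 57) × 122.8 / (72 × 1.5) = 10192.4 / 108.00 ≈ 94.4 mL/min
Patient 2: SCr = 244 / 88.4 = 2.76 mg/dL
Patient 2: CrCl = (140 − 45) × 52 / (72 × 2.76) = 4940.0 / 198.72 ≈ 24.9 mL/min
94.4 vs 24.9 mL/min → Patient 1 is higher.

Patient 1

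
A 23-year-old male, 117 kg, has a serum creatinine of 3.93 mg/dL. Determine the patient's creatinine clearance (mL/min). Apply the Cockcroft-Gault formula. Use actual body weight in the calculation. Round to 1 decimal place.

48.4 mL/min

CrCl = (140 − 23) × 117 / (72 × 3.93) = 13689.0 / 282.96 ≈ 48.4 mL/min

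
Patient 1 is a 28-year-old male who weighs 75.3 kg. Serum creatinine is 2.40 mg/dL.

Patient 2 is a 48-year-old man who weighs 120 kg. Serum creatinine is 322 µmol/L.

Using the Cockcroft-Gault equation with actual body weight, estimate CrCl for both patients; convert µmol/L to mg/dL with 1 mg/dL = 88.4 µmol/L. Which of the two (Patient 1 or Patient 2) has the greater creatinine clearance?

Patient 1: CrCl = (140 − 28) × 75.3 / (72 × 2.4) = 8433.6 / 172.80 ≈ 48.8 mL/min
Patient 2: SCr = 322 / 88.4 = 3.643 mg/dL
Patient 2: CrCl = (140 − 48) × 120 / (72 × 3.643) = 11040.0 / 262.30 ≈ 42.1 mL/min
48.8 vs 42.1 mL/min → Patient 1 is higher.

Patient 1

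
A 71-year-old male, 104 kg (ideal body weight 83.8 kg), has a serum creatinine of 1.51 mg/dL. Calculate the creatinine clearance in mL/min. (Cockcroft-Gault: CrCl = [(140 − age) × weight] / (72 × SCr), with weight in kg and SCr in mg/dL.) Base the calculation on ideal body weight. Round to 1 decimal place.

53.2 mL/min

CrCl = (140 − 71) × 83.8 / (72 × 1.51) = 5782.2 / 108.72 ≈ 53.2 mL/min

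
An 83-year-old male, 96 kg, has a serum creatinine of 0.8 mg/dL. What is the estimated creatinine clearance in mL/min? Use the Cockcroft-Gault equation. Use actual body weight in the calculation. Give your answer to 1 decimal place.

CrCl = (140 − 83) × 96 / (72 × 0.8) = 5472.0 / 57.60 ≈ 95.0 mL/min

95.0 mL/min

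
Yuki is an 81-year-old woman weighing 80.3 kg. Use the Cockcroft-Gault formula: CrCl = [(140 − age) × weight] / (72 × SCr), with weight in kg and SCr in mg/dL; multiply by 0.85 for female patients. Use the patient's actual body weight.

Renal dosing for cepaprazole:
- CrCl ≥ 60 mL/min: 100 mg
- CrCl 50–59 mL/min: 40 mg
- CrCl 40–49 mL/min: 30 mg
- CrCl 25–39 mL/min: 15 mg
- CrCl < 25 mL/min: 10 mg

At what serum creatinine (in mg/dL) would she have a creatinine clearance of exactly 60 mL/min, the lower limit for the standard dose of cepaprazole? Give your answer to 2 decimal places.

Standard dose requires CrCl ≥ 60 mL/min.
Set (140 − 81) × 80.3 × 0.85 / (72 × SCr) = 60
SCr = (140 − 81) × 80.3 × 0.85 / (72 × 60) = 0.932 mg/dL

0.93 mg/dL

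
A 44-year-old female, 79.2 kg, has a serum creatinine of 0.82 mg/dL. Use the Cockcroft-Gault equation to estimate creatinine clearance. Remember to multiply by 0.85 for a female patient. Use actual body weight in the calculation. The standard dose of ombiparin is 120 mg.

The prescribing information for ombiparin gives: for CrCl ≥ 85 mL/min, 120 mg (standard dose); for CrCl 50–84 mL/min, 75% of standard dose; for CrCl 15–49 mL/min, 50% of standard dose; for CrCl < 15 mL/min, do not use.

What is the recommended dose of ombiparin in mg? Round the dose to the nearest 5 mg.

CrCl = (140 − 44) × 79.2 / (72 × 0.82) × 0.85 = 7603.2 / 59.04 × 0.85 ≈ 109.5 mL/min
CrCl ≈ 109 mL/min → bracket ≥ 85 mL/min.
100% of 120 mg = 120 mg

120 mg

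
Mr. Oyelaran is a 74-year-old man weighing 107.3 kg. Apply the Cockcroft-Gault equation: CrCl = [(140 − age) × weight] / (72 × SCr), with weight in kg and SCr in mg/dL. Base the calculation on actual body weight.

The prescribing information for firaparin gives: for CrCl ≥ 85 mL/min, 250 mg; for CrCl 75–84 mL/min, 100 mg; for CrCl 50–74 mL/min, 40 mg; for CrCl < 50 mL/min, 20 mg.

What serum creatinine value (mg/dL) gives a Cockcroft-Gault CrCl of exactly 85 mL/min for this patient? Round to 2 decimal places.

Standard dose requires CrCl ≥ 85 mL/min.
Set (140 − 74) × 107.3 / (72 × SCr) = 85
SCr = (140 − 74) × 107.3 / (72 × 85) = 1.157 mg/dL

1.16 mg/dL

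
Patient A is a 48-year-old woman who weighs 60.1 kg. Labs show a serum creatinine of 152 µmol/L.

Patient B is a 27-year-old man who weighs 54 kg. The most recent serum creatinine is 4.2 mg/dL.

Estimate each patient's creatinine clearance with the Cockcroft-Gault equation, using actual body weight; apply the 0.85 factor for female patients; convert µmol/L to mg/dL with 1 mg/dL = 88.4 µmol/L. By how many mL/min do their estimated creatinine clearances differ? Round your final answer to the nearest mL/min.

Patient A: SCr = 152 / 88.4 = 1.719 mg/dL
Patient A: CrCl = (140 − 48) × 60.1 / (72 × 1.719) × 0.85 = 5529.2 / 123.77 × 0.85 ≈ 38.0 mL/min
Patient B: CrCl = (140 − 27) × 54 / (72 × 4.2) = 6102.0 / 302.40 ≈ 20.2 mL/min
|38.0 − 20.2| = 17.8 mL/min

18 mL/min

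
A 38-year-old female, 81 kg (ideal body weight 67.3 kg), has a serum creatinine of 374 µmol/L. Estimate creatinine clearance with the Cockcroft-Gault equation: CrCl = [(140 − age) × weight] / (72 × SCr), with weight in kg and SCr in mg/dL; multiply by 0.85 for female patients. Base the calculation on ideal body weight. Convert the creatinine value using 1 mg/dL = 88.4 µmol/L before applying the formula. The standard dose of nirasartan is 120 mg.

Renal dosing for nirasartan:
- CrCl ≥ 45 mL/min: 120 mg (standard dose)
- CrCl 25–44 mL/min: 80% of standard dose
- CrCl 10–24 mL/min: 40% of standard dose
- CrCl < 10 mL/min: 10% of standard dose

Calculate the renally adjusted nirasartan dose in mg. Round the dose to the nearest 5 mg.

50 mg

SCr = 374 / 88.4 = 4.231 mg/dL
CrCl = (140 − 38) × 67.3 / (72 × 4.231) × 0.85 = 6864.6 / 304.63 × 0.85 ≈ 19.2 mL/min
CrCl ≈ 19 mL/min → bracket 10–24 mL/min.
40% of 120 mg = 48 mg → 50 mg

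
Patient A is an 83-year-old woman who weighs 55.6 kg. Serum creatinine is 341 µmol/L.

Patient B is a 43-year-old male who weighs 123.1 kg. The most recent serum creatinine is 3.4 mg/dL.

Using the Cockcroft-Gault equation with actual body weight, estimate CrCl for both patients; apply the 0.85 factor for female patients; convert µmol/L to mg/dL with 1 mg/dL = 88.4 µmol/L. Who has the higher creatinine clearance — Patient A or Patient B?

Patient A: SCr = 341 / 88.4 = 3.857 mg/dL
Patient A: CrCl = (140 − 83) × 55.6 / (72 × 3.857) × 0.85 = 3169.2 / 277.70 × 0.85 ≈ 9.7 mL/min
Patient B: CrCl = (140 − 43) × 123.1 / (72 × 3.4) = 11940.7 / 244.80 ≈ 48.8 mL/min
9.7 vs 48.8 mL/min → Patient B is higher.

Patient B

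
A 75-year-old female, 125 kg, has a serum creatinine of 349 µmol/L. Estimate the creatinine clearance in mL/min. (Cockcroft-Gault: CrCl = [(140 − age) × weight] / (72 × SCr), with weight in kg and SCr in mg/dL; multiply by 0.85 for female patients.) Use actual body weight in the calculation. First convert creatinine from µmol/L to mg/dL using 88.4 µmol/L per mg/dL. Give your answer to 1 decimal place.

24.3 mL/min

SCr = 349 / 88.4 = 3.948 mg/dL
CrCl = (140 − 75) × 125 / (72 × 3.948) × 0.85 = 8125.0 / 284.26 × 0.85 ≈ 24.3 mL/min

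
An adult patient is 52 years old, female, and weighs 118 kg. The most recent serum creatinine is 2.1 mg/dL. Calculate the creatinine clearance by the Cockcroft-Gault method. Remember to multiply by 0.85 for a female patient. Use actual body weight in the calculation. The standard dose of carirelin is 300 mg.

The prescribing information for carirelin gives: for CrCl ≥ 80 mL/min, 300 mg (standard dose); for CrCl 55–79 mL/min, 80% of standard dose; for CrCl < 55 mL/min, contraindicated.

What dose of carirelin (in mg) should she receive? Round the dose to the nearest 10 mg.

240 mg

CrCl = (140 − 52) × 118 / (72 × 2.1) × 0.85 = 10384.0 / 151.20 × 0.85 ≈ 58.4 mL/min
CrCl ≈ 58 mL/min → bracket 55–79 mL/min.
80% of 300 mg = 240 mg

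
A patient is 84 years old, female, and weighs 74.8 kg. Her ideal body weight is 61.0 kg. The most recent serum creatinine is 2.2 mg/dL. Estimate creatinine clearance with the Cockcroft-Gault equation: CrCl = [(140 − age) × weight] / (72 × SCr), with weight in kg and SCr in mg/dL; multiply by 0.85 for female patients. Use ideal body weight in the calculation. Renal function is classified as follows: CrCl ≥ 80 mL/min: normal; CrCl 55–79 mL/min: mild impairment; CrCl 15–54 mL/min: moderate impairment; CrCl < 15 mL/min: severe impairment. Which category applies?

moderate impairment

CrCl = (140 − 84) × 61 / (72 × 2.2) × 0.85 = 3416.0 / 158.40 × 0.85 ≈ 18.3 mL/min
18 mL/min falls in the 'moderate impairment' range.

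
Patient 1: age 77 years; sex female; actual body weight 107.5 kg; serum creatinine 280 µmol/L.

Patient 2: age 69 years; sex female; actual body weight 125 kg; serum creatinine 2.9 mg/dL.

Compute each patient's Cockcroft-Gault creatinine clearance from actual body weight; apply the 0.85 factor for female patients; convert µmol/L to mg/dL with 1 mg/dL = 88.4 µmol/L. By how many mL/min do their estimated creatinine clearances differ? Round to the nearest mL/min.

11 mL/min

Patient 1: SCr = 280 / 88.4 = 3.167 mg/dL
Patient 1: CrCl = (140 − 77) × 107.5 / (72 × 3.167) × 0.85 = 6772.5 / 228.02 × 0.85 ≈ 25.2 mL/min
Patient 2: CrCl = (140 − 69) × 125 / (72 × 2.9) × 0.85 = 8875.0 / 208.80 × 0.85 ≈ 36.1 mL/min
|25.2 − 36.1| = 10.9 mL/min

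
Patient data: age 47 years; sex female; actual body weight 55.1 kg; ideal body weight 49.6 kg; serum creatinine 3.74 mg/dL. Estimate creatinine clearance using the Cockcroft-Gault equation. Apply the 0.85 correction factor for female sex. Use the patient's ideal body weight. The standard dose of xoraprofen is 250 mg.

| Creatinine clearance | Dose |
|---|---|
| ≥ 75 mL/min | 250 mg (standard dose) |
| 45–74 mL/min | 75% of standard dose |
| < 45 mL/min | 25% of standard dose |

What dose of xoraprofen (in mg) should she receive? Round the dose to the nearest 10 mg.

60 mg

CrCl = (140 − 47) × 49.6 / (72 × 3.74) × 0.85 = 4612.8 / 269.28 × 0.85 ≈ 14.6 mL/min
CrCl ≈ 15 mL/min → bracket < 45 mL/min.
25% of 250 mg = 62.5 mg → 60 mg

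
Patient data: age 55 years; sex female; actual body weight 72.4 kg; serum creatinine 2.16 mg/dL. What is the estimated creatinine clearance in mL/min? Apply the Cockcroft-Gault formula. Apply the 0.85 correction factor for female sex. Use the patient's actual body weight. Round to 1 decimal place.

33.6 mL/min

CrCl = (140 − 55) × 72.4 / (72 × 2.16) × 0.85 = 6154.0 / 155.52 × 0.85 ≈ 33.6 mL/min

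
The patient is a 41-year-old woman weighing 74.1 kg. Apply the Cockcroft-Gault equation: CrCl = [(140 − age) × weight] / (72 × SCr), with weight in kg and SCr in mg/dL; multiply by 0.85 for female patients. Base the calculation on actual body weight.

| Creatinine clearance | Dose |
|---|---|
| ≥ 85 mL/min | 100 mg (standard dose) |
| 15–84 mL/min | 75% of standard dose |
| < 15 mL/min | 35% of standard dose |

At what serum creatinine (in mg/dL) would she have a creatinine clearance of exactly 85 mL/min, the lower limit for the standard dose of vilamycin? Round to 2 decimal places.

Standard dose requires CrCl ≥ 85 mL/min.
Set (140 − 41) × 74.1 × 0.85 / (72 × SCr) = 85
SCr = (140 − 41) × 74.1 × 0.85 / (72 × 85) = 1.019 mg/dL

1.02 mg/dL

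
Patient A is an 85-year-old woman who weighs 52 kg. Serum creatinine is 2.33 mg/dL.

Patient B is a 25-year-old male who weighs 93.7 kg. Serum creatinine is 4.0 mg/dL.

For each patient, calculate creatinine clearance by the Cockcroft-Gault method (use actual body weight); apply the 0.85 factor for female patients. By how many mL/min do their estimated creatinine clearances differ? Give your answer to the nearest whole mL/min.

Patient A: CrCl = (140 − 85) × 52 / (72 × 2.33) × 0.85 = 2860.0 / 167.76 × 0.85 ≈ 14.5 mL/min
Patient B: CrCl = (140 − 25) × 93.7 / (72 × 4) = 10775.5 / 288.00 ≈ 37.4 mL/min
|14.5 − 37.4| = 22.9 mL/min

23 mL/min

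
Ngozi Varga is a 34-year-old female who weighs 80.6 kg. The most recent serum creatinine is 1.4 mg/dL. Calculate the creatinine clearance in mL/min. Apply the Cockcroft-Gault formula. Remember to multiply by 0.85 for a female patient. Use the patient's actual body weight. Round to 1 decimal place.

CrCl = (140 − 34) × 80.6 / (72 × 1.4) × 0.85 = 8543.6 / 100.80 × 0.85 ≈ 72.0 mL/min

72.0 mL/min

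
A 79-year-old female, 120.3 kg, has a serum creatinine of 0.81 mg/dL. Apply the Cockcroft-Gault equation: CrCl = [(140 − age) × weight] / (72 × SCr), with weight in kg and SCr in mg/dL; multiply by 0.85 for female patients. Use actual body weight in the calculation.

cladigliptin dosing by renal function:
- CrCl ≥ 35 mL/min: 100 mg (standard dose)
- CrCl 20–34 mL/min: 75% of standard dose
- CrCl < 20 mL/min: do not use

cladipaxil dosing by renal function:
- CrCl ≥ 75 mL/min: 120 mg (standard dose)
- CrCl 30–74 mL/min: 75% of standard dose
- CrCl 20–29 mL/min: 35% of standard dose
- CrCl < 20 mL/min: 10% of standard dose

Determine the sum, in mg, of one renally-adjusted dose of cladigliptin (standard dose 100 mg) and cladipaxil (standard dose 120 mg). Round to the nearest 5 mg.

CrCl = (140 − 79) × 120.3 / (72 × 0.81) × 0.85 = 7338.3 / 58.32 × 0.85 ≈ 107.0 mL/min
CrCl ≈ 107 mL/min.
cladigliptin: ≥ 35 mL/min → 100% of 100 mg = 100 mg.
cladipaxil: ≥ 75 mL/min → 100% of 120 mg = 120 mg.
Total = 100 + 120 = 220 mg.

220 mg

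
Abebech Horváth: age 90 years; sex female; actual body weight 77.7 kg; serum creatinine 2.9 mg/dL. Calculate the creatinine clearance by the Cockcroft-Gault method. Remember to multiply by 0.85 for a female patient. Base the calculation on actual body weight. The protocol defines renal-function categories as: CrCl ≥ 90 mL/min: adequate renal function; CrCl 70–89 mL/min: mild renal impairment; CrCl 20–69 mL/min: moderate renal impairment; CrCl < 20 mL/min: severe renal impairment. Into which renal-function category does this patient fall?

severe renal impairment

CrCl = (140 − 90) × 77.7 / (72 × 2.9) × 0.85 = 3885.0 / 208.80 × 0.85 ≈ 15.8 mL/min
16 mL/min falls in the 'severe renal impairment' range.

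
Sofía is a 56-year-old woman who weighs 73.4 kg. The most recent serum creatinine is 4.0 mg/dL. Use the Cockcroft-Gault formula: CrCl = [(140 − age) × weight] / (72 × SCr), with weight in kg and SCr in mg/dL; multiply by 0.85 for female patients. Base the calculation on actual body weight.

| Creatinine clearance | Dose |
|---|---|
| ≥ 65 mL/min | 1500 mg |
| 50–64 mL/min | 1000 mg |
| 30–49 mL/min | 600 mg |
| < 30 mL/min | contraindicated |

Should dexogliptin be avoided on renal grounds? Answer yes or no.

CrCl = (140 − 56) × 73.4 / (72 × 4) × 0.85 = 6165.6 / 288.00 × 0.85 ≈ 18.2 mL/min
CrCl ≈ 18 mL/min, which is < 30 mL/min.

yes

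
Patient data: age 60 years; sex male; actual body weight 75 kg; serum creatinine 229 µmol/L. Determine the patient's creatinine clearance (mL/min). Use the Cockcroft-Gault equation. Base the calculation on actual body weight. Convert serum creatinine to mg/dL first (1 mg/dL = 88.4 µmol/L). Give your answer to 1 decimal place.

SCr = 229 / 88.4 = 2.59 mg/dL
CrCl = (140 − 60) × 75 / (72 × 2.59) = 6000.0 / 186.48 ≈ 32.2 mL/min

32.2 mL/min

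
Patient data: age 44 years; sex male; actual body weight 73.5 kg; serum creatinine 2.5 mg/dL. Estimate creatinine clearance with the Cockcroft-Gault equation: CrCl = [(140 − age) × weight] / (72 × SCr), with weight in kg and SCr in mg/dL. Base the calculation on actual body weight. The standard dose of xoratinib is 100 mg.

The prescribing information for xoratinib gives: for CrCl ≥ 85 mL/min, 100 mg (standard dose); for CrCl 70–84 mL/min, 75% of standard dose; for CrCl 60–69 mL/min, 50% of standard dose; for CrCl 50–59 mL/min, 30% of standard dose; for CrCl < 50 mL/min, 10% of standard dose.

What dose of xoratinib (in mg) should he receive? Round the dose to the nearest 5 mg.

CrCl = (140 − 44) × 73.5 / (72 × 2.5) = 7056.0 / 180.00 ≈ 39.2 mL/min
CrCl ≈ 39 mL/min → bracket < 50 mL/min.
10% of 100 mg = 10 mg

10 mg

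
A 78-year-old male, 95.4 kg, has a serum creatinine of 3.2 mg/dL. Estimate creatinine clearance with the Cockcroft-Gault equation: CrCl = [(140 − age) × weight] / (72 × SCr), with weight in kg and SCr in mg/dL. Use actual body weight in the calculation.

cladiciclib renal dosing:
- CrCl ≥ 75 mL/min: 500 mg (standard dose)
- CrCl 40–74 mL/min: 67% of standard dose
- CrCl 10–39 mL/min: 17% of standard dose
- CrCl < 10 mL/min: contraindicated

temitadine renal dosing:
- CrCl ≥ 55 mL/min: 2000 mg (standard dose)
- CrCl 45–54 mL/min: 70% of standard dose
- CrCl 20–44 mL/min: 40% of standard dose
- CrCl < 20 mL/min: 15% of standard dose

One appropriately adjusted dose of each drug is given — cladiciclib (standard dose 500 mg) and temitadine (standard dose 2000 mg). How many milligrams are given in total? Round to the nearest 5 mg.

885 mg

CrCl = (140 − 78) × 95.4 / (72 × 3.2) = 5914.8 / 230.40 ≈ 25.7 mL/min
CrCl ≈ 26 mL/min.
cladiciclib: 10–39 mL/min → 17% of 500 mg = 85 mg.
temitadine: 20–44 mL/min → 40% of 2000 mg = 800 mg.
Total = 85 + 800 = 885 mg.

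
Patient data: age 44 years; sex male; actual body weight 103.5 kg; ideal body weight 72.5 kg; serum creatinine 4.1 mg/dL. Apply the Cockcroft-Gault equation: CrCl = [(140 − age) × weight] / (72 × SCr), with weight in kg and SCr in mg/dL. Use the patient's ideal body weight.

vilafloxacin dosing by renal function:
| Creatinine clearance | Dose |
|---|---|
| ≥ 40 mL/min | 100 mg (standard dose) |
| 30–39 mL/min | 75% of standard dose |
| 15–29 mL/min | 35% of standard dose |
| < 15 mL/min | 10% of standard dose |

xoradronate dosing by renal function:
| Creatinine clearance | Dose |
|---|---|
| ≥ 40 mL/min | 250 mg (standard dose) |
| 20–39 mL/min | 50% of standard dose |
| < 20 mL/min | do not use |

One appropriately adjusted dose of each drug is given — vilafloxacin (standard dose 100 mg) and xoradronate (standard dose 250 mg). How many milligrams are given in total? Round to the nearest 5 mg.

160 mg

CrCl = (140 − 44) × 72.5 / (72 × 4.1) = 6960.0 / 295.20 ≈ 23.6 mL/min
CrCl ≈ 24 mL/min.
vilafloxacin: 15–29 mL/min → 35% of 100 mg = 35 mg.
xoradronate: 20–39 mL/min → 50% of 250 mg = 125 mg.
Total = 35 + 125 = 160 mg.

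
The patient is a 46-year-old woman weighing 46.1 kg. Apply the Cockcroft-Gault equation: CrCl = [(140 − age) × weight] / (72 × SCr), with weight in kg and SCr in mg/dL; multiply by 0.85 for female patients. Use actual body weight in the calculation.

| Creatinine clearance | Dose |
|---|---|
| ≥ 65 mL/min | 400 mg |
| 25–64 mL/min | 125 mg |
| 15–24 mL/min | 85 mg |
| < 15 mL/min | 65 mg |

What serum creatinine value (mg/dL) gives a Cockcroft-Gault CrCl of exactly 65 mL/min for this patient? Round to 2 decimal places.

Standard dose requires CrCl ≥ 65 mL/min.
Set (140 − 46) × 46.1 × 0.85 / (72 × SCr) = 65
SCr = (140 − 46) × 46.1 × 0.85 / (72 × 65) = 0.787 mg/dL

0.79 mg/dL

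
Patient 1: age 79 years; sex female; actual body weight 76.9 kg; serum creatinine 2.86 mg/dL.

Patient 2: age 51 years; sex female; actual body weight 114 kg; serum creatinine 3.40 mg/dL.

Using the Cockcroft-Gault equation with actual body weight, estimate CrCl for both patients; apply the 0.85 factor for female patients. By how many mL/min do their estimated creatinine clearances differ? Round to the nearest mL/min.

16 mL/min

Patient 1: CrCl = (140 − 79) × 76.9 / (72 × 2.86) × 0.85 = 4690.9 / 205.92 × 0.85 ≈ 19.4 mL/min
Patient 2: CrCl = (140 − 51) × 114 / (72 × 3.4) × 0.85 = 10146.0 / 244.80 × 0.85 ≈ 35.2 mL/min
|19.4 − 35.2| = 15.8 mL/min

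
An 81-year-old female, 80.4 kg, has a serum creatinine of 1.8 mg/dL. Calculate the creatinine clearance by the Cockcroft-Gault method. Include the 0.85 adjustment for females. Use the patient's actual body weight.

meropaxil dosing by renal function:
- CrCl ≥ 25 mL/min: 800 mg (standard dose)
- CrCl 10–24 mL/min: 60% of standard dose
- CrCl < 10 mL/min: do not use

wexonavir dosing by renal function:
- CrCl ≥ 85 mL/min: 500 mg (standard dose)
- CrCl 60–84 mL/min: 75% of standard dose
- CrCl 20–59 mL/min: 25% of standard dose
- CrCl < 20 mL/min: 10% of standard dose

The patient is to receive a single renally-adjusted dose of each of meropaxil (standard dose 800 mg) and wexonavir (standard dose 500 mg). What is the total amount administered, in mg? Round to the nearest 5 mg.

CrCl = (140 − 81) × 80.4 / (72 × 1.8) × 0.85 = 4743.6 / 129.60 × 0.85 ≈ 31.1 mL/min
CrCl ≈ 31 mL/min.
meropaxil: ≥ 25 mL/min → 100% of 800 mg = 800 mg.
wexonavir: 20–59 mL/min → 25% of 500 mg = 125 mg.
Total = 800 + 125 = 925 mg.

925 mg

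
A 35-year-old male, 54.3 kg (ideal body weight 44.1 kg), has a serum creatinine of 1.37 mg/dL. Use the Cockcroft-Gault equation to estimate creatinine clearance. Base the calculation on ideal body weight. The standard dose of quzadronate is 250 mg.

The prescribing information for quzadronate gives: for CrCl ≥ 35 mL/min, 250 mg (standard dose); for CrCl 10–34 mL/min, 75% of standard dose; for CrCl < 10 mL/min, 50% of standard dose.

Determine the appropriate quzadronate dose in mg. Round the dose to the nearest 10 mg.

CrCl = (140 − 35) × 44.1 / (72 × 1.37) = 4630.5 / 98.64 ≈ 46.9 mL/min
CrCl ≈ 47 mL/min → bracket ≥ 35 mL/min.
100% of 250 mg = 250 mg

250 mg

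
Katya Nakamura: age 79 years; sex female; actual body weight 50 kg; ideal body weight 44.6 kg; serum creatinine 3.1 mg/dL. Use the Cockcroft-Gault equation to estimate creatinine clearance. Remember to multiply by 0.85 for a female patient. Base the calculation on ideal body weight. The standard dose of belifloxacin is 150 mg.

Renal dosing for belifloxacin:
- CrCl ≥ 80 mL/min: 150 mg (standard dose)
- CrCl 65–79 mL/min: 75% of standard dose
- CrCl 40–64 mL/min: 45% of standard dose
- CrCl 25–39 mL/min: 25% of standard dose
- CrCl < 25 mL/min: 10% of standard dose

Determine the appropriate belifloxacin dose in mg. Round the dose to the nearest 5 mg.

15 mg

CrCl = (140 − 79) × 44.6 / (72 × 3.1) × 0.85 = 2720.6 / 223.20 × 0.85 ≈ 10.4 mL/min
CrCl ≈ 10 mL/min → bracket < 25 mL/min.
10% of 150 mg = 15 mg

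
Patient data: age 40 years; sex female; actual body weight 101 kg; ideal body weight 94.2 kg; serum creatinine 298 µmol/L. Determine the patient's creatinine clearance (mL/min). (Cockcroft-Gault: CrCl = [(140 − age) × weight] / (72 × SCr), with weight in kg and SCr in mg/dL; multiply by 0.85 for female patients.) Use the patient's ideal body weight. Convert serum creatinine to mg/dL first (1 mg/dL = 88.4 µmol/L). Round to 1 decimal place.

33.0 mL/min

SCr = 298 / 88.4 = 3.371 mg/dL
CrCl = (140 − 40) × 94.2 / (72 × 3.371) × 0.85 = 9420.0 / 242.71 × 0.85 ≈ 33.0 mL/min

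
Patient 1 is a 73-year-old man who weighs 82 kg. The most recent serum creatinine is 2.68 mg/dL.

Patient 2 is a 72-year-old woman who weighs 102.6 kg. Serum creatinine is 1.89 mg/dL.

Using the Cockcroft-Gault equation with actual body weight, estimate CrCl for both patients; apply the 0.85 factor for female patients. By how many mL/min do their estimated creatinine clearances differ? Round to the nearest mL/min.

Patient 1: CrCl = (140 − 73) × 82 / (72 × 2.68) = 5494.0 / 192.96 ≈ 28.5 mL/min
Patient 2: CrCl = (140 − 72) × 102.6 / (72 × 1.89) × 0.85 = 6976.8 / 136.08 × 0.85 ≈ 43.6 mL/min
|28.5 − 43.6| = 15.1 mL/min

15 mL/min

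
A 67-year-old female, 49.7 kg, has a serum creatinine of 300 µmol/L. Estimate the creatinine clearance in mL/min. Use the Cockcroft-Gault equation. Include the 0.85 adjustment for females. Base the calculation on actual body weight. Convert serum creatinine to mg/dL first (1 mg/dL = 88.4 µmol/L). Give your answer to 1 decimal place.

12.6 mL/min

SCr = 300 / 88.4 = 3.394 mg/dL
CrCl = (140 − 67) × 49.7 / (72 × 3.394) × 0.85 = 3628.1 / 244.37 × 0.85 ≈ 12.6 mL/min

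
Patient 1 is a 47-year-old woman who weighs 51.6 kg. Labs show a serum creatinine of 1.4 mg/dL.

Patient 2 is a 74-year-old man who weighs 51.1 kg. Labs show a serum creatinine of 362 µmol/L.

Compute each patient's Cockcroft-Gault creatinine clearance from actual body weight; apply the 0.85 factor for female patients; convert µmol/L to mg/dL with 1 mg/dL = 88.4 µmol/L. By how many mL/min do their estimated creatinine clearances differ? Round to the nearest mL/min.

Patient 1: CrCl = (140 − 47) × 51.6 / (72 × 1.4) × 0.85 = 4798.8 / 100.80 × 0.85 ≈ 40.5 mL/min
Patient 2: SCr = 362 / 88.4 = 4.095 mg/dL
Patient 2: CrCl = (140 − 74) × 51.1 / (72 × 4.095) = 3372.6 / 294.84 ≈ 11.4 mL/min
|40.5 − 11.4| = 29.1 mL/min

29 mL/min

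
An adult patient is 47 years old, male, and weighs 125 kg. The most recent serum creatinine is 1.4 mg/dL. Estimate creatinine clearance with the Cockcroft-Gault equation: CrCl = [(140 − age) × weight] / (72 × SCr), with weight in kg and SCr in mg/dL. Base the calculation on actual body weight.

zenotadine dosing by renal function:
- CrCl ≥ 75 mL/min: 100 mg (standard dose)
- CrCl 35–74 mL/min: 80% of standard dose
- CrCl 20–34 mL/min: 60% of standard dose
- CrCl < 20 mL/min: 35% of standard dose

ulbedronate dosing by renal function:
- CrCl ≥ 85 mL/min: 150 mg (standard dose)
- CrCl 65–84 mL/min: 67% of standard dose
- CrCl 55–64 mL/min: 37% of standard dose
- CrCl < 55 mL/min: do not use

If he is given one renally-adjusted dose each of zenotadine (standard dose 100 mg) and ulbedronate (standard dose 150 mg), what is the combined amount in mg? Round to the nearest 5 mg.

250 mg

CrCl = (140 − 47) × 125 / (72 × 1.4) = 11625.0 / 100.80 ≈ 115.3 mL/min
CrCl ≈ 115 mL/min.
zenotadine: ≥ 75 mL/min → 100% of 100 mg = 100 mg.
ulbedronate: ≥ 85 mL/min → 100% of 150 mg = 150 mg.
Total = 100 + 150 = 250 mg.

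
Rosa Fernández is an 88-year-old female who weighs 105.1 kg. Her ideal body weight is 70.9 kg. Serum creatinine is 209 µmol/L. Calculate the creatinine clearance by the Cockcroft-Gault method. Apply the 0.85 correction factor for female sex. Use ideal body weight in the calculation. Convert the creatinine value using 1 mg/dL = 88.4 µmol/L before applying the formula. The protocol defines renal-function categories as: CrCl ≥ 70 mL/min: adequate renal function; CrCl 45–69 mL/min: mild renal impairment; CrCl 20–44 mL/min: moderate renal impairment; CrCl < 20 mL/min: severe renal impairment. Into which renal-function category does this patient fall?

SCr = 209 / 88.4 = 2.364 mg/dL
CrCl = (140 − 88) × 70.9 / (72 × 2.364) × 0.85 = 3686.8 / 170.21 × 0.85 ≈ 18.4 mL/min
18 mL/min falls in the 'severe renal impairment' range.

severe renal impairment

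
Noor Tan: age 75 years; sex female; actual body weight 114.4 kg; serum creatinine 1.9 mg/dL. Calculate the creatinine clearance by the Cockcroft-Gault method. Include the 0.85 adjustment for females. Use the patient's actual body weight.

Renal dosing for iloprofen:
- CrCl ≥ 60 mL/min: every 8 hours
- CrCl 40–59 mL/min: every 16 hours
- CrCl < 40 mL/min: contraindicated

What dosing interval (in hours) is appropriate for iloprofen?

CrCl = (140 − 75) × 114.4 / (72 × 1.9) × 0.85 = 7436.0 / 136.80 × 0.85 ≈ 46.2 mL/min
CrCl ≈ 46 mL/min → bracket 40–59 mL/min → every 16 hours.

every 16 hours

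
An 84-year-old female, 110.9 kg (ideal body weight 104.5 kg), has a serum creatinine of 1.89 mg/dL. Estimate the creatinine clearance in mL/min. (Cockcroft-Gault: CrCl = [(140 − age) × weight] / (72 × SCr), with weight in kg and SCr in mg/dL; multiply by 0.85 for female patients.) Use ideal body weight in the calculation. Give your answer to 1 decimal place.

CrCl = (140 − 84) × 104.5 / (72 × 1.89) × 0.85 = 5852.0 / 136.08 × 0.85 ≈ 36.6 mL/min

36.6 mL/min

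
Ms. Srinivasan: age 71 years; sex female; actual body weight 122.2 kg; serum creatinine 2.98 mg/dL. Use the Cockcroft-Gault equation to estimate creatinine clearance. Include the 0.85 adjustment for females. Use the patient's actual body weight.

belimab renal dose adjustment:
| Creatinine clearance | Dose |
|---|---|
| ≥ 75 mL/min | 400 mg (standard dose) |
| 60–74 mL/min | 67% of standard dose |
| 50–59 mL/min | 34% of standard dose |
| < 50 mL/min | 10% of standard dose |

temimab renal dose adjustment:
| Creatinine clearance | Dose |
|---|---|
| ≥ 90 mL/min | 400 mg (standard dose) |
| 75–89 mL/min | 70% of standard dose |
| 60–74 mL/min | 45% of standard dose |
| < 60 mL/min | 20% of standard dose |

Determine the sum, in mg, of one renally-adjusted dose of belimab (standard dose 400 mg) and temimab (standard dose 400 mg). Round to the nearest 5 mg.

120 mg

CrCl = (140 − 71) × 122.2 / (72 × 2.98) × 0.85 = 8431.8 / 214.56 × 0.85 ≈ 33.4 mL/min
CrCl ≈ 33 mL/min.
belimab: < 50 mL/min → 10% of 400 mg = 40 mg.
temimab: < 60 mL/min → 20% of 400 mg = 80 mg.
Total = 40 + 80 = 120 mg.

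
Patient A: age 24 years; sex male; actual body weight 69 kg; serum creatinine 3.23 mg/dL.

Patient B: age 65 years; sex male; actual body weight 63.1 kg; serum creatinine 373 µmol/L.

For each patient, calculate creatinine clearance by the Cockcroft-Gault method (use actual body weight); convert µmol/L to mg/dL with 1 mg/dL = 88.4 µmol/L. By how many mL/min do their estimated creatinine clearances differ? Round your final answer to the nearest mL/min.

Patient A: CrCl = (140 − 24) × 69 / (72 × 3.23) = 8004.0 / 232.56 ≈ 34.4 mL/min
Patient B: SCr = 373 / 88.4 = 4.219 mg/dL
Patient B: CrCl = (140 − 65) × 63.1 / (72 × 4.219) = 4732.5 / 303.77 ≈ 15.6 mL/min
|34.4 − 15.6| = 18.8 mL/min

19 mL/min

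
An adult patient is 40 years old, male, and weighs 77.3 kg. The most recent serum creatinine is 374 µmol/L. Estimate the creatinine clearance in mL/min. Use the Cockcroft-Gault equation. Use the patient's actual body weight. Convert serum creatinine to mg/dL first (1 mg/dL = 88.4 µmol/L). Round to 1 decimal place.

SCr = 374 / 88.4 = 4.231 mg/dL
CrCl = (140 − 40) × 77.3 / (72 × 4.231) = 7730.0 / 304.63 ≈ 25.4 mL/min

25.4 mL/min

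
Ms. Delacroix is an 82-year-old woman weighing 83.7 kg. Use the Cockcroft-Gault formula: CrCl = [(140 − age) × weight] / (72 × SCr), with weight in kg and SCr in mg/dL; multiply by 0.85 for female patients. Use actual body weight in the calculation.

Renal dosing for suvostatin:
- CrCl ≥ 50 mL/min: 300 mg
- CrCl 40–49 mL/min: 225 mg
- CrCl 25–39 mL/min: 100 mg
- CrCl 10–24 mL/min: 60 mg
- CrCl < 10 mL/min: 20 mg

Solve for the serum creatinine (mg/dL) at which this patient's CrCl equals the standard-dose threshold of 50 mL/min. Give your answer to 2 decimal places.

1.15 mg/dL

Standard dose requires CrCl ≥ 50 mL/min.
Set (140 − 82) × 83.7 × 0.85 / (72 × SCr) = 50
SCr = (140 − 82) × 83.7 × 0.85 / (72 × 50) = 1.146 mg/dL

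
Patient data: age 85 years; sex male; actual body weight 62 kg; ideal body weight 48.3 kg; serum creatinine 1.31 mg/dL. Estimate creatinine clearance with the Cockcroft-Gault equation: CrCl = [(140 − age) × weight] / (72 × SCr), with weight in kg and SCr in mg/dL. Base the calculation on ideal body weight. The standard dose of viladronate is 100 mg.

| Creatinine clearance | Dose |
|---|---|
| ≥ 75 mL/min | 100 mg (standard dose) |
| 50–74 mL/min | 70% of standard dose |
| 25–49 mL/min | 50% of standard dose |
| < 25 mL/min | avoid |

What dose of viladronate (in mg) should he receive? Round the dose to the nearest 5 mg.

50 mg

CrCl = (140 − 85) × 48.3 / (72 × 1.31) = 2656.5 / 94.32 ≈ 28.2 mL/min
CrCl ≈ 28 mL/min → bracket 25–49 mL/min.
50% of 100 mg = 50 mg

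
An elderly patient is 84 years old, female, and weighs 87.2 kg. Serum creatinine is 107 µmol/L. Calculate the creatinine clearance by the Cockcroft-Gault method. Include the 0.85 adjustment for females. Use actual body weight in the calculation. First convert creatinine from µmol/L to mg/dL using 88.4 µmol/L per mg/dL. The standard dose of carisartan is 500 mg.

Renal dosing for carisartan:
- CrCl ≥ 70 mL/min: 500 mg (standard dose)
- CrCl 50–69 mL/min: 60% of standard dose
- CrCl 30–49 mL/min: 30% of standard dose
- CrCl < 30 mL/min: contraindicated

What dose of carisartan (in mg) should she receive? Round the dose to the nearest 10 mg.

150 mg

SCr = 107 / 88.4 = 1.21 mg/dL
CrCl = (140 − 84) × 87.2 / (72 × 1.21) × 0.85 = 4883.2 / 87.12 × 0.85 ≈ 47.6 mL/min
CrCl ≈ 48 mL/min → bracket 30–49 mL/min.
30% of 500 mg = 150 mg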